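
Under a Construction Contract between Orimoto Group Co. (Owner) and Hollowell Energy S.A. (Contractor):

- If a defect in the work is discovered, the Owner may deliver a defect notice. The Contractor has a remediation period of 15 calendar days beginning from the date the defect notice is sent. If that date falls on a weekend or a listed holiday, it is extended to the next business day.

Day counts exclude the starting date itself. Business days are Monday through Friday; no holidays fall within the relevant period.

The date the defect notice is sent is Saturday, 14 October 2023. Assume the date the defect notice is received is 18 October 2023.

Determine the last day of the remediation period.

30 October 2023

Adding 15 calendar days to 14 October 2023 gives 29 October 2023, which is the last day of the remediation period. That falls on a Sunday, so it rolls to the next business day, Monday, 30 October 2023.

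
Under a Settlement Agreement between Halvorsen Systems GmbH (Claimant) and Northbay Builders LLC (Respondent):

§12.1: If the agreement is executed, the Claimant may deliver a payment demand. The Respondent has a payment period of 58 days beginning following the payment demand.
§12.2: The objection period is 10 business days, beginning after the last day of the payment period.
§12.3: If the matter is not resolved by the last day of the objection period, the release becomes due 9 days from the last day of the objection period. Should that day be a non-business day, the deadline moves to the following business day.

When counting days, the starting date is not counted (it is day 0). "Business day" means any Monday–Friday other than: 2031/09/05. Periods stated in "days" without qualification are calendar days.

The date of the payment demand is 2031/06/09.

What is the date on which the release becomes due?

2031/08/29

Adding 58 calendar days to 2031/06/09 gives 2031/08/06, which is the last day of the payment period.
The last day of the objection period: 10 business days after Wednesday, 2031/08/06, skipping weekends — Aug 7, Aug 8, Aug 11, Aug 12, Aug 13, Aug 14, Aug 15, Aug 18, Aug 19, Aug 20 — lands on Wednesday, 2031/08/20.
The date on which the release becomes due: 9 calendar days after 2031/08/20 is 2031/08/29. 2031/08/29 is a Friday and is not a listed holiday, so no roll-forward applies.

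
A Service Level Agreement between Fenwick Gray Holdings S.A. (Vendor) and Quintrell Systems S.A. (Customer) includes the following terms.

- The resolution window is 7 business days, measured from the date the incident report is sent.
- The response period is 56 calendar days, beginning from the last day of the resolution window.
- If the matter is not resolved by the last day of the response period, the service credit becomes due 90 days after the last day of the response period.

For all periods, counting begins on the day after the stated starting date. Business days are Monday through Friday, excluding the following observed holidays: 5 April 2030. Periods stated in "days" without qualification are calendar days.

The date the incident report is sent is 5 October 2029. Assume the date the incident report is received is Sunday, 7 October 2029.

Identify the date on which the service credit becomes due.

The last day of the resolution window: counting 7 business days from Friday, 5 October 2029 (Oct 8, Oct 9, Oct 10, Oct 11, Oct 12, Oct 15, Oct 16, skipping weekends) reaches Tuesday, 16 October 2029.
The last day of the response period: 16 October 2029 + 56 days = 11 December 2029.
The date on which the service credit becomes due: 11 December 2029 + 90 days = 11 March 2030.

11 March 2030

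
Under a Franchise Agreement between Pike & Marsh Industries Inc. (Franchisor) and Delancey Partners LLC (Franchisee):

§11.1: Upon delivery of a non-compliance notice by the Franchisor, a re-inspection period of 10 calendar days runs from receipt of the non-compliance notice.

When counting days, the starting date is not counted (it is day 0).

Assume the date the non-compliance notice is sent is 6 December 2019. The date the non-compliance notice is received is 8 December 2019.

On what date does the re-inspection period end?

Adding 10 calendar days to 8 December 2019 gives 18 December 2019, which is the last day of the re-inspection period.

18 December 2019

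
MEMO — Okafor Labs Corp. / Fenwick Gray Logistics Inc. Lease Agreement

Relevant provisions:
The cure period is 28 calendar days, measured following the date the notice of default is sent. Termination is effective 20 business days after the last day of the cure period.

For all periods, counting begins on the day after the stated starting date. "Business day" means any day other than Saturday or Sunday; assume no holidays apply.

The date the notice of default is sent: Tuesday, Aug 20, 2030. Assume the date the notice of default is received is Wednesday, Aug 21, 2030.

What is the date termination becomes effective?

Adding 28 calendar days to Aug 20, 2030 gives Sep 17, 2030, which is the last day of the cure period.
The date termination becomes effective: 20 business days after Tuesday, Sep 17, 2030, skipping weekends — Sep 18, Sep 19, Sep 20, Sep 23, …, Oct 11, Oct 14, Oct 15 — lands on Tuesday, Oct 15, 2030.

Oct 15, 2030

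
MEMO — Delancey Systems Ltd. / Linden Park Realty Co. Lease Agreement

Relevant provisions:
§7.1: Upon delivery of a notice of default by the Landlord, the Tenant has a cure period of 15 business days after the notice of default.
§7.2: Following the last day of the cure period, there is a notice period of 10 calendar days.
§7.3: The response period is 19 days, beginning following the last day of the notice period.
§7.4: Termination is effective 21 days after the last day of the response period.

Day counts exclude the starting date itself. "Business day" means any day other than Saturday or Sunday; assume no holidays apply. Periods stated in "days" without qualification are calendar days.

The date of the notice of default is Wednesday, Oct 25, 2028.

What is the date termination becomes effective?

The last day of the cure period: 15 business days after Wednesday, Oct 25, 2028, skipping weekends — Oct 26, Oct 27, Oct 30, Oct 31, …, Nov 13, Nov 14, Nov 15 — lands on Wednesday, Nov 15, 2028.
Adding 10 calendar days to Nov 15, 2028 gives Nov 25, 2028, which is the last day of the notice period.
Adding 19 calendar days to Nov 25, 2028 gives Dec 14, 2028, which is the last day of the response period.
The date termination becomes effective: Dec 14, 2028 + 21 days = Jan 4, 2029.

Jan 4, 2029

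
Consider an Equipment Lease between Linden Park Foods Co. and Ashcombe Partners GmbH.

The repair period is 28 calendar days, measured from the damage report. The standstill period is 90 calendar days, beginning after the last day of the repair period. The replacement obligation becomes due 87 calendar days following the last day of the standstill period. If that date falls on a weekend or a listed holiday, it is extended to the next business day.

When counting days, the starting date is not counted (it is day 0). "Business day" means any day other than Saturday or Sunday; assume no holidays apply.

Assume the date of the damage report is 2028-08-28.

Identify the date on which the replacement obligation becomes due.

The last day of the repair period: 28 calendar days after 2028-08-28 is 2028-09-25.
The last day of the standstill period: 2028-09-25 + 90 days = 2028-12-24.
Adding 87 calendar days to 2028-12-24 gives 2029-03-21, which is the date on which the replacement obligation becomes due. 2029-03-21 is a Wednesday, so no roll-forward applies.

2029-03-21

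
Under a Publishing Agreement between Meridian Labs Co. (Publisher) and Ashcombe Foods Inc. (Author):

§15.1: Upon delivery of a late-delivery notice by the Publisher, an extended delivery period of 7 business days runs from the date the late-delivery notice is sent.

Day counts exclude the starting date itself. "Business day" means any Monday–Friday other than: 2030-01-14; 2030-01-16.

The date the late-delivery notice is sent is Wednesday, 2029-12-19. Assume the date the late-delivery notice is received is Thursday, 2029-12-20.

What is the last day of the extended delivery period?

The last day of the extended delivery period: counting 7 business days from Wednesday, 2029-12-19 (Dec 20, Dec 21, Dec 24, Dec 25, Dec 26, Dec 27, Dec 28, skipping weekends) reaches Friday, 2029-12-28.

2029-12-28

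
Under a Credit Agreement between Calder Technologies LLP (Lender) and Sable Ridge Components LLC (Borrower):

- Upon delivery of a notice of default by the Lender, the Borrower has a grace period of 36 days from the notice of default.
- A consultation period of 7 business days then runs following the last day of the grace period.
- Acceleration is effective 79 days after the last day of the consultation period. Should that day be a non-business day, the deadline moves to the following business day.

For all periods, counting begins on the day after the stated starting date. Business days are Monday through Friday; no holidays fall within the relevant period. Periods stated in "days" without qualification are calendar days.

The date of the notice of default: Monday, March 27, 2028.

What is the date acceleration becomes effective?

July 31, 2028

The last day of the grace period: March 27, 2028 + 36 days = May 2, 2028.
From Tuesday, May 2, 2028, 7 business days (May 3, May 4, May 5, May 8, May 9, May 10, May 11, skipping weekends) brings us to Thursday, May 11, 2028, which is the last day of the consultation period.
Adding 79 calendar days to May 11, 2028 gives July 29, 2028, which is the date acceleration becomes effective. That falls on a Saturday, so it rolls to the next business day, Monday, July 31, 2028.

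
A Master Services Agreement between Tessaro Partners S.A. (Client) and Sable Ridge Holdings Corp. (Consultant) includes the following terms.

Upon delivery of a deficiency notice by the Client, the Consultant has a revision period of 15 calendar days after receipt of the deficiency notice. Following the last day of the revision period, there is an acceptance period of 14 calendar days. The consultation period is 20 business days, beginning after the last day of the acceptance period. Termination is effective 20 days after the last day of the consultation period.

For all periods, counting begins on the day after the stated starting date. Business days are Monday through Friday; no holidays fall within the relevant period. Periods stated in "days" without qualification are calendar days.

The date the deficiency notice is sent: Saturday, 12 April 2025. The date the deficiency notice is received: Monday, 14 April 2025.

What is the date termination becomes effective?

Adding 15 calendar days to 14 April 2025 gives 29 April 2025, which is the last day of the revision period.
Adding 14 calendar days to 29 April 2025 gives 13 May 2025, which is the last day of the acceptance period.
The last day of the consultation period: counting 20 business days from Tuesday, 13 May 2025 (May 14, May 15, May 16, May 19, …, Jun 6, Jun 9, Jun 10, skipping weekends) reaches Tuesday, 10 June 2025.
Adding 20 calendar days to 10 June 2025 gives 30 June 2025, which is the date termination becomes effective.

30 June 2025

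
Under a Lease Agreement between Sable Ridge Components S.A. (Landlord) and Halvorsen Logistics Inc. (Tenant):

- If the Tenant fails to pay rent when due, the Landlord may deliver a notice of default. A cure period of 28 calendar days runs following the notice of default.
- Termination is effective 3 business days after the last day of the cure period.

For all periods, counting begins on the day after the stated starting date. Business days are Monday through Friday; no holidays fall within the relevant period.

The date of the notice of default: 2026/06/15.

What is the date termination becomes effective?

The last day of the cure period: 2026/06/15 + 28 days = 2026/07/13.
From Monday, 2026/07/13, 3 business days (Jul 14, Jul 15, Jul 16, skipping weekends) brings us to Thursday, 2026/07/16, which is the date termination becomes effective.

2026/07/16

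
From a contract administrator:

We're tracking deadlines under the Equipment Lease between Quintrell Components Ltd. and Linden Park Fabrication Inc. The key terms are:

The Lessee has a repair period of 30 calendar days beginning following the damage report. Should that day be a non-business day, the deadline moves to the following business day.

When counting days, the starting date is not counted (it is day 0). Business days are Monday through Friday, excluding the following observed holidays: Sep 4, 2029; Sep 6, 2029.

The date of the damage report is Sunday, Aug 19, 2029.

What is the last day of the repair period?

Adding 30 calendar days to Aug 19, 2029 gives Sep 18, 2029, which is the last day of the repair period. Sep 18, 2029 is a Tuesday and is not a listed holiday, so no roll-forward applies.

Sep 18, 2029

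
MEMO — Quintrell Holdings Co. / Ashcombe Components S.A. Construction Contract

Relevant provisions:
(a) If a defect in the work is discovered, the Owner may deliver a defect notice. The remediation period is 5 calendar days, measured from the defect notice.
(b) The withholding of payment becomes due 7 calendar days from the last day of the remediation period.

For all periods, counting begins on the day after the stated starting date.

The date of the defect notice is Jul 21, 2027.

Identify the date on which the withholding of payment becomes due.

Aug 2, 2027

The last day of the remediation period: Jul 21, 2027 + 5 days = Jul 26, 2027.
The date on which the withholding of payment becomes due: Jul 26, 2027 + 7 days = Aug 2, 2027.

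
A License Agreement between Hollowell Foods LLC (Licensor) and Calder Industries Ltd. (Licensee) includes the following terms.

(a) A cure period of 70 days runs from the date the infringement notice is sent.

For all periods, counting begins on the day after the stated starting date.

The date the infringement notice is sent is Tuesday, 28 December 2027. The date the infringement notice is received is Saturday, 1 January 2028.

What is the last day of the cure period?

7 March 2028

The last day of the cure period: 28 December 2027 + 70 days = 7 March 2028.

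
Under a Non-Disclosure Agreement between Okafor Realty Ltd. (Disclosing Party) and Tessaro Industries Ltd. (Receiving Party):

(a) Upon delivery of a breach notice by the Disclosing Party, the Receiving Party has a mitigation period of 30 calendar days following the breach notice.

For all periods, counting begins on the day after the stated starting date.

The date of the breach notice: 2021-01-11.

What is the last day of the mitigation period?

The last day of the mitigation period: 2021-01-11 + 30 days = 2021-02-10.

2021-02-10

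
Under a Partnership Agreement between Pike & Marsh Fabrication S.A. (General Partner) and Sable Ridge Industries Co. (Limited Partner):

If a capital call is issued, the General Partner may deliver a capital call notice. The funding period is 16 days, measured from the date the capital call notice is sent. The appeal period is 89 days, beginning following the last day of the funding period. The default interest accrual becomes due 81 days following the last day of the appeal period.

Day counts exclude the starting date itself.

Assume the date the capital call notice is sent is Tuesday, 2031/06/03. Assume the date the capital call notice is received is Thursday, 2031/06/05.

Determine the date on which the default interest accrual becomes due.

2031/12/06

The last day of the funding period: 2031/06/03 + 16 days = 2031/06/19.
The last day of the appeal period: 2031/06/19 + 89 days = 2031/09/16.
The date on which the default interest accrual becomes due: 2031/09/16 + 81 days = 2031/12/06.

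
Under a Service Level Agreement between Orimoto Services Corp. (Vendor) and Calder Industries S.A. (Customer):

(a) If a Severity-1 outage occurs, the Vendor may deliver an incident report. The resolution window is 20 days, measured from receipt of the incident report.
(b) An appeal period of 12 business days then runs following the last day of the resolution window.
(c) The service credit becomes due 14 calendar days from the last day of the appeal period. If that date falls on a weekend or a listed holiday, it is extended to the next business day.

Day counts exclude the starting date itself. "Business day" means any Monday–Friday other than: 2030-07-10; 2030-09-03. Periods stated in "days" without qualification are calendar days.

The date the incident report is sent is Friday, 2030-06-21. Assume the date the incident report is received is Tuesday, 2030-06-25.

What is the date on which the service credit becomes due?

Adding 20 calendar days to 2030-06-25 gives 2030-07-15, which is the last day of the resolution window.
The last day of the appeal period: 12 business days after Monday, 2030-07-15, skipping weekends — Jul 16, Jul 17, Jul 18, Jul 19, …, Jul 29, Jul 30, Jul 31 — lands on Wednesday, 2030-07-31.
The date on which the service credit becomes due: 14 calendar days after 2030-07-31 is 2030-08-14. 2030-08-14 is a Wednesday and is not a listed holiday, so no roll-forward applies.

2030-08-14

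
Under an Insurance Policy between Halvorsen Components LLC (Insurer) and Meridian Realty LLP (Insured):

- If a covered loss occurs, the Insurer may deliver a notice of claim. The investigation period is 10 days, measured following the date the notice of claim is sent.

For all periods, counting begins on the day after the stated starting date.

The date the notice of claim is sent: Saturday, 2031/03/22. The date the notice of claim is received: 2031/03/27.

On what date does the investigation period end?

The last day of the investigation period: 2031/03/22 + 10 days = 2031/04/01.

2031/04/01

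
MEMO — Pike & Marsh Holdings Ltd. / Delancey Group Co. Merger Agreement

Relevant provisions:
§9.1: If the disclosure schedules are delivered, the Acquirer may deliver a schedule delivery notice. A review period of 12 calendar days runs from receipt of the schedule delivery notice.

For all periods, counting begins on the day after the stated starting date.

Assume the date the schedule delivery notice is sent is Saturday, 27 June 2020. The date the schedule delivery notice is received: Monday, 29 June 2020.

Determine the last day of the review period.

11 July 2020

The last day of the review period: 29 June 2020 + 12 days = 11 July 2020.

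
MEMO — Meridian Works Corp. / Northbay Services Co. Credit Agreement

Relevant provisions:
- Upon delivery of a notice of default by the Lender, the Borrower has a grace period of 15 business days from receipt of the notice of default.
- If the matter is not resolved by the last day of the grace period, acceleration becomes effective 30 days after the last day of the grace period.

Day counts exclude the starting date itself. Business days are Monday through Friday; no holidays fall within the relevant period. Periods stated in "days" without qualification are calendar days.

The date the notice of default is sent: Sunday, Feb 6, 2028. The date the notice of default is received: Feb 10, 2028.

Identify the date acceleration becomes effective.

The last day of the grace period: 15 business days after Thursday, Feb 10, 2028, skipping weekends — Feb 11, Feb 14, Feb 15, Feb 16, …, Feb 29, Mar 1, Mar 2 — lands on Thursday, Mar 2, 2028.
Adding 30 calendar days to Mar 2, 2028 gives Apr 1, 2028, which is the date acceleration becomes effective.

Apr 1, 2028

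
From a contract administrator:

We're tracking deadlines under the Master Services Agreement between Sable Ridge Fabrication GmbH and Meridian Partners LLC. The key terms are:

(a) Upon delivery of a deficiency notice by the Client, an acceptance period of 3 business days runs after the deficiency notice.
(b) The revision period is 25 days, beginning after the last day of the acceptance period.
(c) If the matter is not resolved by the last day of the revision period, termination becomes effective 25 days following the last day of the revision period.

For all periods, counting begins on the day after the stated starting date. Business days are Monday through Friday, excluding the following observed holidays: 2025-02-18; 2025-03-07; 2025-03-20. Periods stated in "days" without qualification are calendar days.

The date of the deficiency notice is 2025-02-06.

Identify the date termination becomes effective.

2025-04-02

From Thursday, 2025-02-06, 3 business days (Feb 7, Feb 10, Feb 11, skipping weekends) brings us to Tuesday, 2025-02-11, which is the last day of the acceptance period.
The last day of the revision period: 25 calendar days after 2025-02-11 is 2025-03-08.
The date termination becomes effective: 2025-03-08 + 25 days = 2025-04-02.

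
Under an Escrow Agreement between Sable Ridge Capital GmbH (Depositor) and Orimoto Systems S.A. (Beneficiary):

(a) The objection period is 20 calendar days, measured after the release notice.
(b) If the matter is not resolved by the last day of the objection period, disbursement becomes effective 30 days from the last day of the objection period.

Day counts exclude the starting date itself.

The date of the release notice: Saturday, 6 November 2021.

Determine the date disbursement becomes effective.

26 December 2021

The last day of the objection period: 6 November 2021 + 20 days = 26 November 2021.
Adding 30 calendar days to 26 November 2021 gives 26 December 2021, which is the date disbursement becomes effective.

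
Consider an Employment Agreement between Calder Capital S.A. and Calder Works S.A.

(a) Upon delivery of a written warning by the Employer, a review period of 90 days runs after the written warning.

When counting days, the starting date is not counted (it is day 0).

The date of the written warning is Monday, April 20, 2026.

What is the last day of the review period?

Adding 90 calendar days to April 20, 2026 gives July 19, 2026, which is the last day of the review period.

July 19, 2026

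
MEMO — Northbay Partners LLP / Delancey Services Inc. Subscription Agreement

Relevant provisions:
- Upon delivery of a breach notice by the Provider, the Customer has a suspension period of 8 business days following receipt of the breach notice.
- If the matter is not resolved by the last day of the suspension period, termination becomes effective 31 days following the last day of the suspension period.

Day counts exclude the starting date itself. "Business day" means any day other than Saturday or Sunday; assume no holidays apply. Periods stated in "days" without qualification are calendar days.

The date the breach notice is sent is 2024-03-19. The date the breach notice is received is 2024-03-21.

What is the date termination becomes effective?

The last day of the suspension period: 8 business days after Thursday, 2024-03-21, skipping weekends — Mar 22, Mar 25, Mar 26, Mar 27, Mar 28, Mar 29, Apr 1, Apr 2 — lands on Tuesday, 2024-04-02.
The date termination becomes effective: 2024-04-02 + 31 days = 2024-05-03.

2024-05-03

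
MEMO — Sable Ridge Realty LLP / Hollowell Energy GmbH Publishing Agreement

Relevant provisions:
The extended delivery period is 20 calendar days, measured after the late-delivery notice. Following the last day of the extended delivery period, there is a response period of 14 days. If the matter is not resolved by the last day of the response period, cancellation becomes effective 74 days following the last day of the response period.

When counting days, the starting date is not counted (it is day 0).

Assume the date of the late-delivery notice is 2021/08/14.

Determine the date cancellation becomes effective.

Adding 20 calendar days to 2021/08/14 gives 2021/09/03, which is the last day of the extended delivery period.
The last day of the response period: 2021/09/03 + 14 days = 2021/09/17.
The date cancellation becomes effective: 2021/09/17 + 74 days = 2021/11/30.

2021/11/30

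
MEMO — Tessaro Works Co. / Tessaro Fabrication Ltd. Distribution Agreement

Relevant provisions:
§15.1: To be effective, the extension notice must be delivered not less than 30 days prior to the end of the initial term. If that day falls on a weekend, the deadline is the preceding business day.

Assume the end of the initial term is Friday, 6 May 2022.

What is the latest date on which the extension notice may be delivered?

6 May 2022 minus 30 days is 6 April 2022. That is a Wednesday, so no adjustment is needed.

6 April 2022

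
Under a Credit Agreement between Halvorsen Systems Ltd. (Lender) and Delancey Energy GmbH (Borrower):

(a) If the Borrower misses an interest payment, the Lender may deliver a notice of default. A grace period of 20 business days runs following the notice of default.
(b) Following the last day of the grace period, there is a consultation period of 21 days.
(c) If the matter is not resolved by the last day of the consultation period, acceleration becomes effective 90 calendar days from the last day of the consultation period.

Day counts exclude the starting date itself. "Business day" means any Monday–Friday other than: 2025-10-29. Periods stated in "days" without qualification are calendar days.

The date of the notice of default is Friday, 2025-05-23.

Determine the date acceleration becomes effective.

From Friday, 2025-05-23, 20 business days (May 26, May 27, May 28, May 29, …, Jun 18, Jun 19, Jun 20, skipping weekends) brings us to Friday, 2025-06-20, which is the last day of the grace period.
The last day of the consultation period: 21 calendar days after 2025-06-20 is 2025-07-11.
The date acceleration becomes effective: 90 calendar days after 2025-07-11 is 2025-10-09.

2025-10-09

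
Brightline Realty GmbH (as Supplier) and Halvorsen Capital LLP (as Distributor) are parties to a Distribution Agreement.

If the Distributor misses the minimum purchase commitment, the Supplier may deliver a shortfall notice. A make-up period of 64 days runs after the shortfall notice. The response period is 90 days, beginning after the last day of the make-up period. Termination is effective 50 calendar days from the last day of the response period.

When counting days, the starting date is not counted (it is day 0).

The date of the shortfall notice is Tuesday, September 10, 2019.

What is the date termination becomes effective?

April 1, 2020

Adding 64 calendar days to September 10, 2019 gives November 13, 2019, which is the last day of the make-up period.
The last day of the response period: November 13, 2019 + 90 days = February 11, 2020.
The date termination becomes effective: February 11, 2020 + 50 days = April 1, 2020.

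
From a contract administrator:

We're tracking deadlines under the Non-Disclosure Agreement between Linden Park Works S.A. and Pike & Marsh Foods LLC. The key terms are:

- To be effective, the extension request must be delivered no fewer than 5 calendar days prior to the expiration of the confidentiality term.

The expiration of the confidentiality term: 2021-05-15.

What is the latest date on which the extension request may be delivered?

2021-05-10

2021-05-15 minus 5 days is 2021-05-10.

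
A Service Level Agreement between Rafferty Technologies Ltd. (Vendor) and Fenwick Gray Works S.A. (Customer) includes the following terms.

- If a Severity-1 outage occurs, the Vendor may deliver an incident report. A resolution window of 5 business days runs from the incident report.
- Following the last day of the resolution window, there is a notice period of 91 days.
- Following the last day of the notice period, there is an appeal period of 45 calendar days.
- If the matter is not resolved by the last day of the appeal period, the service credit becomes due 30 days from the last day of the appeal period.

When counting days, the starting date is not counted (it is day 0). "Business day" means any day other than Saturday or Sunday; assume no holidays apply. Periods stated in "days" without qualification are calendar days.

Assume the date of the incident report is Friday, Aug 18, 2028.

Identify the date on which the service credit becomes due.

Feb 7, 2029

From Friday, Aug 18, 2028, 5 business days (Aug 21, Aug 22, Aug 23, Aug 24, Aug 25, skipping weekends) brings us to Friday, Aug 25, 2028, which is the last day of the resolution window.
The last day of the notice period: Aug 25, 2028 + 91 days = Nov 24, 2028.
The last day of the appeal period: 45 calendar days after Nov 24, 2028 is Jan 8, 2029.
The date on which the service credit becomes due: 30 calendar days after Jan 8, 2029 is Feb 7, 2029.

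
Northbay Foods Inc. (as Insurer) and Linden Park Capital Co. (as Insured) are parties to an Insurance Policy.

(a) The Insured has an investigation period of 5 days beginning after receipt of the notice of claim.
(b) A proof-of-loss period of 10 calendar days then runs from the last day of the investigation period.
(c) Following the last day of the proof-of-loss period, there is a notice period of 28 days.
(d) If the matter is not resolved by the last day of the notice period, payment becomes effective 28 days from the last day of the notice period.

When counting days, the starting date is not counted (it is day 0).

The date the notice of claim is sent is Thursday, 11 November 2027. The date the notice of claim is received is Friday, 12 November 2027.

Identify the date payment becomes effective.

22 January 2028

The last day of the investigation period: 5 calendar days after 12 November 2027 is 17 November 2027.
The last day of the proof-of-loss period: 17 November 2027 + 10 days = 27 November 2027.
Adding 28 calendar days to 27 November 2027 gives 25 December 2027, which is the last day of the notice period.
Adding 28 calendar days to 25 December 2027 gives 22 January 2028, which is the date payment becomes effective.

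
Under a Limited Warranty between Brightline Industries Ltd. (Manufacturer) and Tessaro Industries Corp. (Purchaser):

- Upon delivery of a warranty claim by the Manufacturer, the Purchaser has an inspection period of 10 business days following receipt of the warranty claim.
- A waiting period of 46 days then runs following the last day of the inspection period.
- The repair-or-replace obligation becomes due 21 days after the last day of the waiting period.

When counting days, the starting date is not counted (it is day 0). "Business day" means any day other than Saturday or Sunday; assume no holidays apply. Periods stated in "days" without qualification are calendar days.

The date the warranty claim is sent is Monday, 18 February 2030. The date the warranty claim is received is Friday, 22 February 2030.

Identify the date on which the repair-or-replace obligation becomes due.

The last day of the inspection period: 10 business days after Friday, 22 February 2030, skipping weekends — Feb 25, Feb 26, Feb 27, Feb 28, Mar 1, Mar 4, Mar 5, Mar 6, Mar 7, Mar 8 — lands on Friday, 8 March 2030.
Adding 46 calendar days to 8 March 2030 gives 23 April 2030, which is the last day of the waiting period.
Adding 21 calendar days to 23 April 2030 gives 14 May 2030, which is the date on which the repair-or-replace obligation becomes due.

14 May 2030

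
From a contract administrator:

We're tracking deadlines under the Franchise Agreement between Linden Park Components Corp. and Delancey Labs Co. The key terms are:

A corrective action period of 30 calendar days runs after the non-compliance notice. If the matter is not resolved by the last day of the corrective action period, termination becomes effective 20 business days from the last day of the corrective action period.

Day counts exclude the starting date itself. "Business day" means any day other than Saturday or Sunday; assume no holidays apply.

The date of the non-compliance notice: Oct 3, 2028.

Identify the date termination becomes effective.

Nov 30, 2028

Adding 30 calendar days to Oct 3, 2028 gives Nov 2, 2028, which is the last day of the corrective action period.
From Thursday, Nov 2, 2028, 20 business days (Nov 3, Nov 6, Nov 7, Nov 8, …, Nov 28, Nov 29, Nov 30, skipping weekends) brings us to Thursday, Nov 30, 2028, which is the date termination becomes effective.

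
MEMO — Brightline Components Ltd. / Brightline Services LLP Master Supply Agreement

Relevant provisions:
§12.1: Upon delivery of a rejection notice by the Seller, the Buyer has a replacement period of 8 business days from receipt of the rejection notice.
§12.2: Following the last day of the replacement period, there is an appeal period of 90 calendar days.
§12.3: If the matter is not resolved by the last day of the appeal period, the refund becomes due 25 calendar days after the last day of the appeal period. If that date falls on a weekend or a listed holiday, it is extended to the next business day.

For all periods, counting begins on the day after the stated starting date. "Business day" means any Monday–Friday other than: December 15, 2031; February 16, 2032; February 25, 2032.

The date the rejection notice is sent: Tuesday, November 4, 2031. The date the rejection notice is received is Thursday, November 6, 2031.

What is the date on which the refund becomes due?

The last day of the replacement period: counting 8 business days from Thursday, November 6, 2031 (Nov 7, Nov 10, Nov 11, Nov 12, Nov 13, Nov 14, Nov 17, Nov 18, skipping weekends) reaches Tuesday, November 18, 2031.
The last day of the appeal period: 90 calendar days after November 18, 2031 is February 16, 2032.
Adding 25 calendar days to February 16, 2032 gives March 12, 2032, which is the date on which the refund becomes due. March 12, 2032 is a Friday and is not a listed holiday, so no roll-forward applies.

March 12, 2032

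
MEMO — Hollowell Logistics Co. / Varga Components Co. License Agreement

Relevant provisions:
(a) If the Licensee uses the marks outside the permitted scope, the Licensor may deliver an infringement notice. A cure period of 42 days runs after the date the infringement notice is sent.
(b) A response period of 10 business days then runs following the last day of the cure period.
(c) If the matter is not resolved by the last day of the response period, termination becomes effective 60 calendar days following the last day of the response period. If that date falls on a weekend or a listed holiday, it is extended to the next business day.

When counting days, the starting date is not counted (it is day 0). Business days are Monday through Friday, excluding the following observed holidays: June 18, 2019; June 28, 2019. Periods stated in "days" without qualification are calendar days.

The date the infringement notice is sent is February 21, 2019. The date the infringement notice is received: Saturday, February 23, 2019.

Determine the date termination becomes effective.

Adding 42 calendar days to February 21, 2019 gives April 4, 2019, which is the last day of the cure period.
The last day of the response period: counting 10 business days from Thursday, April 4, 2019 (Apr 5, Apr 8, Apr 9, Apr 10, Apr 11, Apr 12, Apr 15, Apr 16, Apr 17, Apr 18, skipping weekends) reaches Thursday, April 18, 2019.
The date termination becomes effective: April 18, 2019 + 60 days = June 17, 2019. June 17, 2019 is a Monday and is not a listed holiday, so no roll-forward applies.

June 17, 2019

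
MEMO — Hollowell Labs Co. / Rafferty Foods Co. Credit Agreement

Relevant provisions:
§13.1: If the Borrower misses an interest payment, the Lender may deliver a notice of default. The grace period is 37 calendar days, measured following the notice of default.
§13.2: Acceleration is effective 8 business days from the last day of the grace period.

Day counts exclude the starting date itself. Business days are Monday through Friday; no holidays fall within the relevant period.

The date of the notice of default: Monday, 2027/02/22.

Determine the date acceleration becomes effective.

2027/04/12

Adding 37 calendar days to 2027/02/22 gives 2027/03/31, which is the last day of the grace period.
From Wednesday, 2027/03/31, 8 business days (Apr 1, Apr 2, Apr 5, Apr 6, Apr 7, Apr 8, Apr 9, Apr 12, skipping weekends) brings us to Monday, 2027/04/12, which is the date acceleration becomes effective.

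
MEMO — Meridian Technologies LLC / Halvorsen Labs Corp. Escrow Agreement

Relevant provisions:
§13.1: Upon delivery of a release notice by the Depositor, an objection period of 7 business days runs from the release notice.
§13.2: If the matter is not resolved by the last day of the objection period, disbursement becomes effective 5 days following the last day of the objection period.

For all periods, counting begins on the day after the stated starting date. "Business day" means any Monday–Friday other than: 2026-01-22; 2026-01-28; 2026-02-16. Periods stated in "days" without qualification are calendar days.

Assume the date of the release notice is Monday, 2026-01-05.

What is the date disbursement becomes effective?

The last day of the objection period: counting 7 business days from Monday, 2026-01-05 (Jan 6, Jan 7, Jan 8, Jan 9, Jan 12, Jan 13, Jan 14, skipping weekends) reaches Wednesday, 2026-01-14.
The date disbursement becomes effective: 5 calendar days after 2026-01-14 is 2026-01-19.

2026-01-19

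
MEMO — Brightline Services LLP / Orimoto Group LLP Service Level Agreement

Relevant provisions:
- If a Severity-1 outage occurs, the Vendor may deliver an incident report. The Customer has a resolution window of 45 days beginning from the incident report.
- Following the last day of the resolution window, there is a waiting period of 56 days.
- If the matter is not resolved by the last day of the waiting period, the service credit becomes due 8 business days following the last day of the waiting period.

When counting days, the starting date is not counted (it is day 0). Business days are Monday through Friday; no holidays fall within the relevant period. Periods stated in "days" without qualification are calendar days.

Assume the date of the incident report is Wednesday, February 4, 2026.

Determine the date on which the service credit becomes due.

May 27, 2026

The last day of the resolution window: 45 calendar days after February 4, 2026 is March 21, 2026.
The last day of the waiting period: 56 calendar days after March 21, 2026 is May 16, 2026.
The date on which the service credit becomes due: 8 business days after Saturday, May 16, 2026, skipping weekends — May 18, May 19, May 20, May 21, May 22, May 25, May 26, May 27 — lands on Wednesday, May 27, 2026.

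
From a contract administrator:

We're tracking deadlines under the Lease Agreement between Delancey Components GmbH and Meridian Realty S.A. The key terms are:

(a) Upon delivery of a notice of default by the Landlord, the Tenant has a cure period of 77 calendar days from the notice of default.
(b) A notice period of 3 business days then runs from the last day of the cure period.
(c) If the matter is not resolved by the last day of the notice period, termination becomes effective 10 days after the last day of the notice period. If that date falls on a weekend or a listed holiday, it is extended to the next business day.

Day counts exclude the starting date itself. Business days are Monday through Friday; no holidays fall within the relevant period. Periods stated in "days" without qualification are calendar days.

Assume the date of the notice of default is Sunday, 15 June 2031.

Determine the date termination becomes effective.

15 September 2031

Adding 77 calendar days to 15 June 2031 gives 31 August 2031, which is the last day of the cure period.
From Sunday, 31 August 2031, 3 business days (Sep 1, Sep 2, Sep 3, skipping weekends) brings us to Wednesday, 3 September 2031, which is the last day of the notice period.
The date termination becomes effective: 10 calendar days after 3 September 2031 is 13 September 2031. That falls on a Saturday, so it rolls to the next business day, Monday, 15 September 2031.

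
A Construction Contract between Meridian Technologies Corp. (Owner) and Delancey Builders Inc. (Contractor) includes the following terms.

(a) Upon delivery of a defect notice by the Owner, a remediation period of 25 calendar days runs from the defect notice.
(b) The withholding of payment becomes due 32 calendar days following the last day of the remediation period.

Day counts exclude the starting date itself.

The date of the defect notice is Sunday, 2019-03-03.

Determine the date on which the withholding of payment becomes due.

The last day of the remediation period: 2019-03-03 + 25 days = 2019-03-28.
Adding 32 calendar days to 2019-03-28 gives 2019-04-29, which is the date on which the withholding of payment becomes due.

2019-04-29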